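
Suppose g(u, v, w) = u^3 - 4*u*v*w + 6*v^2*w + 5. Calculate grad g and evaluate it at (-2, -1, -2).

∂g/∂u = 3*u^2 - 4*v*w
∂g/∂v = -4*u*w + 12*v*w
∂g/∂w = -4*u*v + 6*v^2
∇g = (3*u^2 - 4*v*w, -4*u*w + 12*v*w, -4*u*v + 6*v^2)
At (-2, -1, -2): (4, 8, -2).

(4, 8, -2)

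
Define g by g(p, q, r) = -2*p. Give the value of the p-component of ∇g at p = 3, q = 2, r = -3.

-2

(∇g)_1 = ∂g/∂p = -2
At (3, 2, -3): -2.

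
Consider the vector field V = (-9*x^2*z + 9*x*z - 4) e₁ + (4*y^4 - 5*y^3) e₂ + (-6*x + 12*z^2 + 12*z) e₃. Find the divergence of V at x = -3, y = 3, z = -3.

48

∂V₁/∂x = -18*x*z + 9*z
∂V₂/∂y = 16*y^3 - 15*y^2
∂V₃/∂z = 24*z + 12
∇·V = -18*x*z + 16*y^3 - 15*y^2 + 33*z + 12
At (-3, 3, -3): 48.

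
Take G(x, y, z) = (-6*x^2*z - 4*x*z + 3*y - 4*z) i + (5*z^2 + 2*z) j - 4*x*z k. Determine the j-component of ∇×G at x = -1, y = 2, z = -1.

(∇×G)_2 = ∂G₁/∂z − ∂G₃/∂x
= -6*x^2 - 4*x - 4 − (-4*z)
= -6*x^2 - 4*x + 4*z - 4
At (-1, 2, -1): -10.

-10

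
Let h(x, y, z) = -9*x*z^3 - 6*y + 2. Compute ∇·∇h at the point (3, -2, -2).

324

∂²h/∂x² = 0
∂²h/∂y² = 0
∂²h/∂z² = -54*x*z
∇²h = -54*x*z
At (3, -2, -2): 324.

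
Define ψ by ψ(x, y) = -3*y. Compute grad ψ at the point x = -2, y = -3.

(0, -3)

∂ψ/∂x = 0
∂ψ/∂y = -3
∇ψ = (0, -3)
At (-2, -3): (0, -3).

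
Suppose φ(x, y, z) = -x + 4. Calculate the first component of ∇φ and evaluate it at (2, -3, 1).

(∇φ)_1 = ∂φ/∂x = -1
At (2, -3, 1): -1.

-1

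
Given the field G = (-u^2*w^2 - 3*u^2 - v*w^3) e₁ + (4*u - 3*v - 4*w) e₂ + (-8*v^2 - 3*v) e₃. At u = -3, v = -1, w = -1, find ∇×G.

(17, 21, 3)

(∇×G)₁ = ∂G₃/∂v − ∂G₂/∂w = -16*v + 1
(∇×G)₂ = ∂G₁/∂w − ∂G₃/∂u = -2*u^2*w - 3*v*w^2
(∇×G)₃ = ∂G₂/∂u − ∂G₁/∂v = w^3 + 4
∇×G = (-16*v + 1, -2*u^2*w - 3*v*w^2, w^3 + 4)
At (-3, -1, -1): (17, 21, 3).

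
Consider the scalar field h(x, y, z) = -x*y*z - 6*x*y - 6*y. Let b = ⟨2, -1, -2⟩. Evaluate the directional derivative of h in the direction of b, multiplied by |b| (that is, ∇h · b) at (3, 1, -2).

16

∂h/∂x = -y*z - 6*y
∂h/∂y = -x*z - 6*x - 6
∂h/∂z = -x*y
∇h at (3, 1, -2) = (-4, -18, -3)
∇h · b = (-4)(2) + (-18)(-1) + (-3)(-2) = 16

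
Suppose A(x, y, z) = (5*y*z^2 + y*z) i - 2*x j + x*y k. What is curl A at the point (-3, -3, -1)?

(-3, 30, -6)

(∇×A)₁ = ∂A₃/∂y − ∂A₂/∂z = x
(∇×A)₂ = ∂A₁/∂z − ∂A₃/∂x = 10*y*z
(∇×A)₃ = ∂A₂/∂x − ∂A₁/∂y = -5*z^2 - z - 2
∇×A = (x, 10*y*z, -5*z^2 - z - 2)
At (-3, -3, -1): (-3, 30, -6).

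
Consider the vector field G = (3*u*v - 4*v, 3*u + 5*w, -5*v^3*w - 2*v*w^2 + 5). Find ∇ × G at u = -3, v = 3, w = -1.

(∇×G)₁ = ∂G₃/∂v − ∂G₂/∂w = -15*v^2*w - 2*w^2 - 5
(∇×G)₂ = ∂G₁/∂w − ∂G₃/∂u = 0
(∇×G)₃ = ∂G₂/∂u − ∂G₁/∂v = -3*u + 7
∇×G = (-15*v^2*w - 2*w^2 - 5, 0, -3*u + 7)
At (-3, 3, -1): (128, 0, 16).

(128, 0, 16)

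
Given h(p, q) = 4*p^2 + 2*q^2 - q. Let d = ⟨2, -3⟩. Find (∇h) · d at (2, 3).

∂h/∂p = 8*p
∂h/∂q = 4*q - 1
∇h at (2, 3) = (16, 11)
∇h · d = (16)(2) + (11)(-3) = -1

-1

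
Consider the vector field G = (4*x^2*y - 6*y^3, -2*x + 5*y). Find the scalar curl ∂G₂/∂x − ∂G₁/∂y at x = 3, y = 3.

∂G₂/∂x = -2
∂G₁/∂y = 4*x^2 - 18*y^2
Scalar curl = -4*x^2 + 18*y^2 - 2
At (3, 3): 124.

124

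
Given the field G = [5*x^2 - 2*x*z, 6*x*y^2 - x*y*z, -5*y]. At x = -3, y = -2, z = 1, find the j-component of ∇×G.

6

(∇×G)_2 = ∂G₁/∂z − ∂G₃/∂x
= -2*x − (0)
= -2*x
At (-3, -2, 1): 6.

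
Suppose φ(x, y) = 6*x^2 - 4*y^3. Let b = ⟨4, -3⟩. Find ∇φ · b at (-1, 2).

∂φ/∂x = 12*x
∂φ/∂y = -12*y^2
∇φ at (-1, 2) = (-12, -48)
∇φ · b = (-12)(4) + (-48)(-3) = 96

96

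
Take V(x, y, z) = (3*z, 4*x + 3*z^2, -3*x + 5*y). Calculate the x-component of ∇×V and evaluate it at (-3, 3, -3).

23

(∇×V)_1 = ∂V₃/∂y − ∂V₂/∂z
= 5 − (6*z)
= -6*z + 5
At (-3, 3, -3): 23.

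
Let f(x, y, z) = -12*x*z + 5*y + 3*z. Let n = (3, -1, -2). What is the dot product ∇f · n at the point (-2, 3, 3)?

∂f/∂x = -12*z
∂f/∂y = 5
∂f/∂z = -12*x + 3
∇f at (-2, 3, 3) = (-36, 5, 27)
∇f · n = (-36)(3) + (5)(-1) + (27)(-2) = -167

-167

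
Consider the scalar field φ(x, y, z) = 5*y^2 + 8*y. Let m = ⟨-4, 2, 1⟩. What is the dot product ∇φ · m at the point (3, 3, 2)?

∂φ/∂x = 0
∂φ/∂y = 10*y + 8
∂φ/∂z = 0
∇φ at (3, 3, 2) = (0, 38, 0)
∇φ · m = (0)(-4) + (38)(2) + (0)(1) = 76

76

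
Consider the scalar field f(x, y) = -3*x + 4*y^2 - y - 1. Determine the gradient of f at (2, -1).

∂f/∂x = -3
∂f/∂y = 8*y - 1
∇f = (-3, 8*y - 1)
At (2, -1): (-3, -9).

(-3, -9)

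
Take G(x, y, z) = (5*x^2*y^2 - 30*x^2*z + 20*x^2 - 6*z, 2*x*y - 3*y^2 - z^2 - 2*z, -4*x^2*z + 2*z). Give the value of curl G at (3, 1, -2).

(∇×G)₁ = ∂G₃/∂y − ∂G₂/∂z = 2*z + 2
(∇×G)₂ = ∂G₁/∂z − ∂G₃/∂x = -30*x^2 + 8*x*z - 6
(∇×G)₃ = ∂G₂/∂x − ∂G₁/∂y = -10*x^2*y + 2*y
∇×G = (2*z + 2, -30*x^2 + 8*x*z - 6, -10*x^2*y + 2*y)
At (3, 1, -2): (-2, -324, -88).

(-2, -324, -88)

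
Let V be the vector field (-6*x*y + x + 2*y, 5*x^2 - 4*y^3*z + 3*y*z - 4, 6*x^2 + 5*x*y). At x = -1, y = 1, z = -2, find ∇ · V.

13

∂V₁/∂x = -6*y + 1
∂V₂/∂y = -12*y^2*z + 3*z
∂V₃/∂z = 0
∇·V = -12*y^2*z - 6*y + 3*z + 1
At (-1, 1, -2): 13.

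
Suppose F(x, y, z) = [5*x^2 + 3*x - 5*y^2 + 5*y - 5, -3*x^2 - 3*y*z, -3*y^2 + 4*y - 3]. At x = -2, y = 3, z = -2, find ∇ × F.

(∇×F)₁ = ∂F₃/∂y − ∂F₂/∂z = -3*y + 4
(∇×F)₂ = ∂F₁/∂z − ∂F₃/∂x = 0
(∇×F)₃ = ∂F₂/∂x − ∂F₁/∂y = -6*x + 10*y - 5
∇×F = (-3*y + 4, 0, -6*x + 10*y - 5)
At (-2, 3, -2): (-5, 0, 37).

(-5, 0, 37)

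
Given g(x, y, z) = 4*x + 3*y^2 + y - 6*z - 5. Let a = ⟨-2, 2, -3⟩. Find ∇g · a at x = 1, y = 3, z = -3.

48

∂g/∂x = 4
∂g/∂y = 6*y + 1
∂g/∂z = -6
∇g at (1, 3, -3) = (4, 19, -6)
∇g · a = (4)(-2) + (19)(2) + (-6)(-3) = 48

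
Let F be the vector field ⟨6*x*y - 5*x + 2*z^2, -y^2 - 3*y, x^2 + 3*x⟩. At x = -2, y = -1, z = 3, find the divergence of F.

-12

∂F₁/∂x = 6*y - 5
∂F₂/∂y = -2*y - 3
∂F₃/∂z = 0
∇·F = 4*y - 8
At (-2, -1, 3): -12.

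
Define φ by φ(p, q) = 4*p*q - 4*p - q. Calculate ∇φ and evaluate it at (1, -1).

(-8, 3)

∂φ/∂p = 4*q - 4
∂φ/∂q = 4*p - 1
∇φ = (4*q - 4, 4*p - 1)
At (1, -1): (-8, 3).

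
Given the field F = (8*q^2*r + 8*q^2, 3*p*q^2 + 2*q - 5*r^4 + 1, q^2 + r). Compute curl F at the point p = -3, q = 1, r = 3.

(∇×F)₁ = ∂F₃/∂q − ∂F₂/∂r = 2*q + 20*r^3
(∇×F)₂ = ∂F₁/∂r − ∂F₃/∂p = 8*q^2
(∇×F)₃ = ∂F₂/∂p − ∂F₁/∂q = 3*q^2 - 16*q*r - 16*q
∇×F = (2*q + 20*r^3, 8*q^2, 3*q^2 - 16*q*r - 16*q)
At (-3, 1, 3): (542, 8, -61).

(542, 8, -61)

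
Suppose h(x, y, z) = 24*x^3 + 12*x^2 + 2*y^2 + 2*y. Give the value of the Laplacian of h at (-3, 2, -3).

-404

∂²h/∂x² = 24*(6*x + 1)
∂²h/∂y² = 4
∂²h/∂z² = 0
∇²h = 144*x + 28
At (-3, 2, -3): -404.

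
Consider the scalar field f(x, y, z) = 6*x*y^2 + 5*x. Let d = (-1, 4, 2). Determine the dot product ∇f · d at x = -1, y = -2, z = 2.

∂f/∂x = 6*y^2 + 5
∂f/∂y = 12*x*y
∂f/∂z = 0
∇f at (-1, -2, 2) = (29, 24, 0)
∇f · d = (29)(-1) + (24)(4) + (0)(2) = 67

67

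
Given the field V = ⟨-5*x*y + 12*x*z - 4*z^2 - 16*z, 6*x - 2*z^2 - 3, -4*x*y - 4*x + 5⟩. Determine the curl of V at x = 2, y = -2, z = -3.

(∇×V)₁ = ∂V₃/∂y − ∂V₂/∂z = -4*x + 4*z
(∇×V)₂ = ∂V₁/∂z − ∂V₃/∂x = 12*x + 4*y - 8*z - 12
(∇×V)₃ = ∂V₂/∂x − ∂V₁/∂y = 5*x + 6
∇×V = (-4*x + 4*z, 12*x + 4*y - 8*z - 12, 5*x + 6)
At (2, -2, -3): (-20, 28, 16).

(-20, 28, 16)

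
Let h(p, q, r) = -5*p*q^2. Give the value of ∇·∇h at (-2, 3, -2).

∂²h/∂p² = 0
∂²h/∂q² = -10*p
∂²h/∂r² = 0
∇²h = -10*p
At (-2, 3, -2): 20.

20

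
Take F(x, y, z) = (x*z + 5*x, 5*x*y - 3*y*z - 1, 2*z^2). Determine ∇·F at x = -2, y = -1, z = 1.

∂F₁/∂x = z + 5
∂F₂/∂y = 5*x - 3*z
∂F₃/∂z = 4*z
∇·F = 5*x + 2*z + 5
At (-2, -1, 1): -3.

-3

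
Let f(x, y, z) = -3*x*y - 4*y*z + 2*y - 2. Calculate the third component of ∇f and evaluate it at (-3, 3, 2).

-12

(∇f)_3 = ∂f/∂z = -4*y
At (-3, 3, 2): -12.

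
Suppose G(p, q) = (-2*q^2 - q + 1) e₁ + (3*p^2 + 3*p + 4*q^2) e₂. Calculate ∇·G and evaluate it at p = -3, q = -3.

∂G₁/∂p = 0
∂G₂/∂q = 8*q
∇·G = 8*q
At (-3, -3): -24.

-24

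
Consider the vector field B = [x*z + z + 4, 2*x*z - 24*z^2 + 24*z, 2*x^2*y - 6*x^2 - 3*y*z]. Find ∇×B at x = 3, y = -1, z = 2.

(78, 52, 4)

(∇×B)₁ = ∂B₃/∂y − ∂B₂/∂z = 2*x^2 - 2*x + 45*z - 24
(∇×B)₂ = ∂B₁/∂z − ∂B₃/∂x = -4*x*y + 13*x + 1
(∇×B)₃ = ∂B₂/∂x − ∂B₁/∂y = 2*z
∇×B = (2*x^2 - 2*x + 45*z - 24, -4*x*y + 13*x + 1, 2*z)
At (3, -1, 2): (78, 52, 4).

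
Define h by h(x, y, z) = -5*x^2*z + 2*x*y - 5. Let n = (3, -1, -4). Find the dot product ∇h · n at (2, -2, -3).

244

∂h/∂x = -10*x*z + 2*y
∂h/∂y = 2*x
∂h/∂z = -5*x^2
∇h at (2, -2, -3) = (56, 4, -20)
∇h · n = (56)(3) + (4)(-1) + (-20)(-4) = 244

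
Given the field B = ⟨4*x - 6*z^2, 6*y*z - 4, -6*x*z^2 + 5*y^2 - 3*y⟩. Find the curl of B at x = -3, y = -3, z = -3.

(∇×B)₁ = ∂B₃/∂y − ∂B₂/∂z = 4*y - 3
(∇×B)₂ = ∂B₁/∂z − ∂B₃/∂x = 6*z^2 - 12*z
(∇×B)₃ = ∂B₂/∂x − ∂B₁/∂y = 0
∇×B = (4*y - 3, 6*z^2 - 12*z, 0)
At (-3, -3, -3): (-15, 90, 0).

(-15, 90, 0)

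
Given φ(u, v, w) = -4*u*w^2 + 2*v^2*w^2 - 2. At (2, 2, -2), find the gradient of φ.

∂φ/∂u = -4*w^2
∂φ/∂v = 4*v*w^2
∂φ/∂w = -8*u*w + 4*v^2*w
∇φ = (-4*w^2, 4*v*w^2, -8*u*w + 4*v^2*w)
At (2, 2, -2): (-16, 32, 0).

(-16, 32, 0)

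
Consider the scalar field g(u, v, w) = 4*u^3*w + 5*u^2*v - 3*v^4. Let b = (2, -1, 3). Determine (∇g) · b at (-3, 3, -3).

-873

∂g/∂u = 12*u^2*w + 10*u*v
∂g/∂v = 5*u^2 - 12*v^3
∂g/∂w = 4*u^3
∇g at (-3, 3, -3) = (-414, -279, -108)
∇g · b = (-414)(2) + (-279)(-1) + (-108)(3) = -873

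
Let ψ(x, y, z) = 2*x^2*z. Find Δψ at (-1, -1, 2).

8

∂²ψ/∂x² = 4*z
∂²ψ/∂y² = 0
∂²ψ/∂z² = 0
∇²ψ = 4*z
At (-1, -1, 2): 8.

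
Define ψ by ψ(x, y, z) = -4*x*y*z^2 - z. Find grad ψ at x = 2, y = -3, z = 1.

(12, -8, 47)

∂ψ/∂x = -4*y*z^2
∂ψ/∂y = -4*x*z^2
∂ψ/∂z = -8*x*y*z - 1
∇ψ = (-4*y*z^2, -4*x*z^2, -8*x*y*z - 1)
At (2, -3, 1): (12, -8, 47).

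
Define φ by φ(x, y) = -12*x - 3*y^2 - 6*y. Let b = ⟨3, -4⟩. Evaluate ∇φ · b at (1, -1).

-36

∂φ/∂x = -12
∂φ/∂y = -6*y - 6
∇φ at (1, -1) = (-12, 0)
∇φ · b = (-12)(3) + (0)(-4) = -36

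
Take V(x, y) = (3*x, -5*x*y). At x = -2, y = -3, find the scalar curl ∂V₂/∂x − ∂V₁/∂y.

15

∂V₂/∂x = -5*y
∂V₁/∂y = 0
Scalar curl = -5*y
At (-2, -3): 15.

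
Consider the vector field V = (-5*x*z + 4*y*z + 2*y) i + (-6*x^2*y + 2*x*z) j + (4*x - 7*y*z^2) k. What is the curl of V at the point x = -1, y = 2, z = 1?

(∇×V)₁ = ∂V₃/∂y − ∂V₂/∂z = -2*x - 7*z^2
(∇×V)₂ = ∂V₁/∂z − ∂V₃/∂x = -5*x + 4*y - 4
(∇×V)₃ = ∂V₂/∂x − ∂V₁/∂y = -12*x*y - 2*z - 2
∇×V = (-2*x - 7*z^2, -5*x + 4*y - 4, -12*x*y - 2*z - 2)
At (-1, 2, 1): (-5, 9, 20).

(-5, 9, 20)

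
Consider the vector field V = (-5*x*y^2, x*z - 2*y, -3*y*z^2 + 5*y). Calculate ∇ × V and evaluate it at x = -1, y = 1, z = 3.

(-21, 0, -7)

(∇×V)₁ = ∂V₃/∂y − ∂V₂/∂z = -x - 3*z^2 + 5
(∇×V)₂ = ∂V₁/∂z − ∂V₃/∂x = 0
(∇×V)₃ = ∂V₂/∂x − ∂V₁/∂y = 10*x*y + z
∇×V = (-x - 3*z^2 + 5, 0, 10*x*y + z)
At (-1, 1, 3): (-21, 0, -7).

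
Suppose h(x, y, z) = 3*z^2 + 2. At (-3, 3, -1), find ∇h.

(0, 0, -6)

∂h/∂x = 0
∂h/∂y = 0
∂h/∂z = 6*z
∇h = (0, 0, 6*z)
At (-3, 3, -1): (0, 0, -6).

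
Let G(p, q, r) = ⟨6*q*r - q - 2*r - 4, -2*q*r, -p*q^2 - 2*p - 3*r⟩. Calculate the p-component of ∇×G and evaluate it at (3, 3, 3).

-12

(∇×G)_1 = ∂G₃/∂q − ∂G₂/∂r
= -2*p*q − (-2*q)
= -2*p*q + 2*q
At (3, 3, 3): -12.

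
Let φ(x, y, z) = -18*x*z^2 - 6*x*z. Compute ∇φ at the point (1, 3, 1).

(-24, 0, -42)

∂φ/∂x = -18*z^2 - 6*z
∂φ/∂y = 0
∂φ/∂z = -36*x*z - 6*x
∇φ = (-18*z^2 - 6*z, 0, -36*x*z - 6*x)
At (1, 3, 1): (-24, 0, -42).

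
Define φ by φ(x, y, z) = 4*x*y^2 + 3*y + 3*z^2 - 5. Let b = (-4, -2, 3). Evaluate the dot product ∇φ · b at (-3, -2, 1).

-148

∂φ/∂x = 4*y^2
∂φ/∂y = 8*x*y + 3
∂φ/∂z = 6*z
∇φ at (-3, -2, 1) = (16, 51, 6)
∇φ · b = (16)(-4) + (51)(-2) + (6)(3) = -148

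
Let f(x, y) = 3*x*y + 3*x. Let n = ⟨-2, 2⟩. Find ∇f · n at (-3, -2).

∂f/∂x = 3*y + 3
∂f/∂y = 3*x
∇f at (-3, -2) = (-3, -9)
∇f · n = (-3)(-2) + (-9)(2) = -12

-12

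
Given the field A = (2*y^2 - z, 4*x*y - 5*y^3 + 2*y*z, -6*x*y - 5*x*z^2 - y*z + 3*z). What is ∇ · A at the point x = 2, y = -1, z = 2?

∂A₁/∂x = 0
∂A₂/∂y = 4*x - 15*y^2 + 2*z
∂A₃/∂z = -10*x*z - y + 3
∇·A = -10*x*z + 4*x - 15*y^2 - y + 2*z + 3
At (2, -1, 2): -39.

-39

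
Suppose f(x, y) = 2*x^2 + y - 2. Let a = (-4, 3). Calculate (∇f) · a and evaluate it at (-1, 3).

∂f/∂x = 4*x
∂f/∂y = 1
∇f at (-1, 3) = (-4, 1)
∇f · a = (-4)(-4) + (1)(3) = 19

19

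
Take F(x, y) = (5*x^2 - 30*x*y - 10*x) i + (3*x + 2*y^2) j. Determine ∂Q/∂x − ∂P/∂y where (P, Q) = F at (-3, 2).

-87

∂F₂/∂x = 3
∂F₁/∂y = -30*x
Scalar curl = 30*x + 3
At (-3, 2): -87.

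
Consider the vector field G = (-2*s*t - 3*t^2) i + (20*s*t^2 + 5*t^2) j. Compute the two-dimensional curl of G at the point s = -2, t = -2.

64

∂G₂/∂s = 20*t^2
∂G₁/∂t = -2*s - 6*t
Scalar curl = 2*s + 20*t^2 + 6*t
At (-2, -2): 64.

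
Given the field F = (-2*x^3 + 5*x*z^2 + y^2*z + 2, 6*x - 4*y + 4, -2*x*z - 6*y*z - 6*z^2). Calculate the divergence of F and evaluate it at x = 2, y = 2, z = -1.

∂F₁/∂x = -6*x^2 + 5*z^2
∂F₂/∂y = -4
∂F₃/∂z = -2*x - 6*y - 12*z
∇·F = -6*x^2 - 2*x - 6*y + 5*z^2 - 12*z - 4
At (2, 2, -1): -27.

-27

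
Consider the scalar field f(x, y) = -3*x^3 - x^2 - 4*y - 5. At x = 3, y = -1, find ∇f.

(-87, -4)

∂f/∂x = -9*x^2 - 2*x
∂f/∂y = -4
∇f = (-9*x^2 - 2*x, -4)
At (3, -1): (-87, -4).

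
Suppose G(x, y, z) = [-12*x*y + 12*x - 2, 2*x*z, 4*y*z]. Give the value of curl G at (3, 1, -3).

(-18, 0, 30)

(∇×G)₁ = ∂G₃/∂y − ∂G₂/∂z = -2*x + 4*z
(∇×G)₂ = ∂G₁/∂z − ∂G₃/∂x = 0
(∇×G)₃ = ∂G₂/∂x − ∂G₁/∂y = 12*x + 2*z
∇×G = (-2*x + 4*z, 0, 12*x + 2*z)
At (3, 1, -3): (-18, 0, 30).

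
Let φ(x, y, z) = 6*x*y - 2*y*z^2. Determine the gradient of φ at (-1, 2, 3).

∂φ/∂x = 6*y
∂φ/∂y = 6*x - 2*z^2
∂φ/∂z = -4*y*z
∇φ = (6*y, 6*x - 2*z^2, -4*y*z)
At (-1, 2, 3): (12, -24, -24).

(12, -24, -24)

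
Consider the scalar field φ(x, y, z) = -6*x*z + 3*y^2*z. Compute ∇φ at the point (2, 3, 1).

(-6, 18, 15)

∂φ/∂x = -6*z
∂φ/∂y = 6*y*z
∂φ/∂z = -6*x + 3*y^2
∇φ = (-6*z, 6*y*z, -6*x + 3*y^2)
At (2, 3, 1): (-6, 18, 15).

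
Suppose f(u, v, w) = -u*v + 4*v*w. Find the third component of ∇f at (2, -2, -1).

-8

(∇f)_3 = ∂f/∂w = 4*v
At (2, -2, -1): -8.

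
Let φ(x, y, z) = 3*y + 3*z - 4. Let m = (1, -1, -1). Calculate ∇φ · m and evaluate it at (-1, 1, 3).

∂φ/∂x = 0
∂φ/∂y = 3
∂φ/∂z = 3
∇φ at (-1, 1, 3) = (0, 3, 3)
∇φ · m = (0)(1) + (3)(-1) + (3)(-1) = -6

-6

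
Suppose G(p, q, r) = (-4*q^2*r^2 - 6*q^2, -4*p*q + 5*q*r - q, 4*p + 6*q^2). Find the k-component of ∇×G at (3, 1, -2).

(∇×G)_3 = ∂G₂/∂p − ∂G₁/∂q
= -4*q − (-8*q*r^2 - 12*q)
= 8*q*r^2 + 8*q
At (3, 1, -2): 40.

40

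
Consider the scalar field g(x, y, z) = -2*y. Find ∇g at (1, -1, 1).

∂g/∂x = 0
∂g/∂y = -2
∂g/∂z = 0
∇g = (0, -2, 0)
At (1, -1, 1): (0, -2, 0).

(0, -2, 0)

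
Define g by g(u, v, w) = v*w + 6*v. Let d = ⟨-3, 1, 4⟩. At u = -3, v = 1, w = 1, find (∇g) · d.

∂g/∂u = 0
∂g/∂v = w + 6
∂g/∂w = v
∇g at (-3, 1, 1) = (0, 7, 1)
∇g · d = (0)(-3) + (7)(1) + (1)(4) = 11

11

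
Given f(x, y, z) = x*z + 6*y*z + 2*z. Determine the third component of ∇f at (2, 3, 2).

(∇f)_3 = ∂f/∂z = x + 6*y + 2
At (2, 3, 2): 22.

22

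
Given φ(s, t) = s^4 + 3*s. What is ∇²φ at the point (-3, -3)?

∂²φ/∂s² = 12*s^2
∂²φ/∂t² = 0
∇²φ = 12*s^2
At (-3, -3): 108.

108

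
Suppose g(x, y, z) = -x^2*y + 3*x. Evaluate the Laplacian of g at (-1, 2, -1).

∂²g/∂x² = -2*y
∂²g/∂y² = 0
∂²g/∂z² = 0
∇²g = -2*y
At (-1, 2, -1): -4.

-4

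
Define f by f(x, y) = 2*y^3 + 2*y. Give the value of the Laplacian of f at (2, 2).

∂²f/∂x² = 0
∂²f/∂y² = 12*y
∇²f = 12*y
At (2, 2): 24.

24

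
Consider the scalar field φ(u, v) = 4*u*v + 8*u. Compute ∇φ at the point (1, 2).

(16, 4)

∂φ/∂u = 4*v + 8
∂φ/∂v = 4*u
∇φ = (4*v + 8, 4*u)
At (1, 2): (16, 4).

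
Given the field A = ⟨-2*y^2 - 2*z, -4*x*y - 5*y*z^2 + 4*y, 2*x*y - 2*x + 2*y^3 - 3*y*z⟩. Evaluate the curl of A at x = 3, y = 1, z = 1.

(19, -2, 0)

(∇×A)₁ = ∂A₃/∂y − ∂A₂/∂z = 2*x + 6*y^2 + 10*y*z - 3*z
(∇×A)₂ = ∂A₁/∂z − ∂A₃/∂x = -2*y
(∇×A)₃ = ∂A₂/∂x − ∂A₁/∂y = 0
∇×A = (2*x + 6*y^2 + 10*y*z - 3*z, -2*y, 0)
At (3, 1, 1): (19, -2, 0).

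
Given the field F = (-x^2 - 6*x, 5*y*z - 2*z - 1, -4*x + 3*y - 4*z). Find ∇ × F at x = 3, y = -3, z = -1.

(∇×F)₁ = ∂F₃/∂y − ∂F₂/∂z = -5*y + 5
(∇×F)₂ = ∂F₁/∂z − ∂F₃/∂x = 4
(∇×F)₃ = ∂F₂/∂x − ∂F₁/∂y = 0
∇×F = (-5*y + 5, 4, 0)
At (3, -3, -1): (20, 4, 0).

(20, 4, 0)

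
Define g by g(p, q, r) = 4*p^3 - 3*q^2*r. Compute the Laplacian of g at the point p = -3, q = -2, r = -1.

-66

∂²g/∂p² = 24*p
∂²g/∂q² = -6*r
∂²g/∂r² = 0
∇²g = 24*p - 6*r
At (-3, -2, -1): -66.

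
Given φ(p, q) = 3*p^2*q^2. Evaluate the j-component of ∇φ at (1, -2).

(∇φ)_2 = ∂φ/∂q = 6*p^2*q
At (1, -2): -12.

-12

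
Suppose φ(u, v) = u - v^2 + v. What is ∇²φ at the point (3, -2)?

-2

∂²φ/∂u² = 0
∂²φ/∂v² = -2
∇²φ = -2
At (3, -2): -2.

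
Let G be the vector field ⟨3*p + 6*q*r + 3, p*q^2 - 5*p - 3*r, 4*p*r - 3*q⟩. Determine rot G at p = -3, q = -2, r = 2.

(0, -20, -13)

(∇×G)₁ = ∂G₃/∂q − ∂G₂/∂r = 0
(∇×G)₂ = ∂G₁/∂r − ∂G₃/∂p = 6*q - 4*r
(∇×G)₃ = ∂G₂/∂p − ∂G₁/∂q = q^2 - 6*r - 5
∇×G = (0, 6*q - 4*r, q^2 - 6*r - 5)
At (-3, -2, 2): (0, -20, -13).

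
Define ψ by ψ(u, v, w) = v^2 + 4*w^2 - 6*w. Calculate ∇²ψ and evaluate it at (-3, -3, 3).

∂²ψ/∂u² = 0
∂²ψ/∂v² = 2
∂²ψ/∂w² = 8
∇²ψ = 10
At (-3, -3, 3): 10.

10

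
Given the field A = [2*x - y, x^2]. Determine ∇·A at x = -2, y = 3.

2

∂A₁/∂x = 2
∂A₂/∂y = 0
∇·A = 2
At (-2, 3): 2.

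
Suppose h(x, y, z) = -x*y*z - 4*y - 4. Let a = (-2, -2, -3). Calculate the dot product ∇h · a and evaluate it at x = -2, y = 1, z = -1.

4

∂h/∂x = -y*z
∂h/∂y = -x*z - 4
∂h/∂z = -x*y
∇h at (-2, 1, -1) = (1, -6, 2)
∇h · a = (1)(-2) + (-6)(-2) + (2)(-3) = 4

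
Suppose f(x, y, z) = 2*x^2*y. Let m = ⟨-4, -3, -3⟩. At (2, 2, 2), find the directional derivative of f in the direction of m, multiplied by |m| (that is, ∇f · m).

∂f/∂x = 4*x*y
∂f/∂y = 2*x^2
∂f/∂z = 0
∇f at (2, 2, 2) = (16, 8, 0)
∇f · m = (16)(-4) + (8)(-3) + (0)(-3) = -88

-88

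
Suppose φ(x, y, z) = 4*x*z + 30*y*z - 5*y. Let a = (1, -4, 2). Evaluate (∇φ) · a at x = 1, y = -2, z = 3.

-440

∂φ/∂x = 4*z
∂φ/∂y = 30*z - 5
∂φ/∂z = 4*x + 30*y
∇φ at (1, -2, 3) = (12, 85, -56)
∇φ · a = (12)(1) + (85)(-4) + (-56)(2) = -440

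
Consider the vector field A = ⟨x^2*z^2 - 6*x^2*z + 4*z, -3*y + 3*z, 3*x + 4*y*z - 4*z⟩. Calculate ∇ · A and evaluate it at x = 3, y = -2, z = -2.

81

∂A₁/∂x = 2*x*z^2 - 12*x*z
∂A₂/∂y = -3
∂A₃/∂z = 4*y - 4
∇·A = 2*x*z^2 - 12*x*z + 4*y - 7
At (3, -2, -2): 81.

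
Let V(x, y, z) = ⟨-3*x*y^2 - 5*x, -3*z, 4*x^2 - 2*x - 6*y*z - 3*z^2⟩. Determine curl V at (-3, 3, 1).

(-3, 26, -54)

(∇×V)₁ = ∂V₃/∂y − ∂V₂/∂z = -6*z + 3
(∇×V)₂ = ∂V₁/∂z − ∂V₃/∂x = -8*x + 2
(∇×V)₃ = ∂V₂/∂x − ∂V₁/∂y = 6*x*y
∇×V = (-6*z + 3, -8*x + 2, 6*x*y)
At (-3, 3, 1): (-3, 26, -54).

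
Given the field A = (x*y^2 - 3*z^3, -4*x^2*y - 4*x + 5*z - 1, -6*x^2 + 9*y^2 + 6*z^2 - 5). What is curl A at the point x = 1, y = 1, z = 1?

(13, 3, -14)

(∇×A)₁ = ∂A₃/∂y − ∂A₂/∂z = 18*y - 5
(∇×A)₂ = ∂A₁/∂z − ∂A₃/∂x = 12*x - 9*z^2
(∇×A)₃ = ∂A₂/∂x − ∂A₁/∂y = -10*x*y - 4
∇×A = (18*y - 5, 12*x - 9*z^2, -10*x*y - 4)
At (1, 1, 1): (13, 3, -14).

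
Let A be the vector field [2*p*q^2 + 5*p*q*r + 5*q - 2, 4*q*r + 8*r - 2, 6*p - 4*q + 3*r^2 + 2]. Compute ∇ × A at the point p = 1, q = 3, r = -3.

(∇×A)₁ = ∂A₃/∂q − ∂A₂/∂r = -4*q - 12
(∇×A)₂ = ∂A₁/∂r − ∂A₃/∂p = 5*p*q - 6
(∇×A)₃ = ∂A₂/∂p − ∂A₁/∂q = -4*p*q - 5*p*r - 5
∇×A = (-4*q - 12, 5*p*q - 6, -4*p*q - 5*p*r - 5)
At (1, 3, -3): (-24, 9, -2).

(-24, 9, -2)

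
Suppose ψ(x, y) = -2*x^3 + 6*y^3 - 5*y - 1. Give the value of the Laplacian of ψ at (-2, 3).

∂²ψ/∂x² = -12*x
∂²ψ/∂y² = 36*y
∇²ψ = -12*x + 36*y
At (-2, 3): 132.

132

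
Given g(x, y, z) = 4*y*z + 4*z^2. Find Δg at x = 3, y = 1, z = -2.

∂²g/∂x² = 0
∂²g/∂y² = 0
∂²g/∂z² = 8
∇²g = 8
At (3, 1, -2): 8.

8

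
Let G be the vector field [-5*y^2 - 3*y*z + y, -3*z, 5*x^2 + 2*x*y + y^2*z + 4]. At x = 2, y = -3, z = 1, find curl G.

(∇×G)₁ = ∂G₃/∂y − ∂G₂/∂z = 2*x + 2*y*z + 3
(∇×G)₂ = ∂G₁/∂z − ∂G₃/∂x = -10*x - 5*y
(∇×G)₃ = ∂G₂/∂x − ∂G₁/∂y = 10*y + 3*z - 1
∇×G = (2*x + 2*y*z + 3, -10*x - 5*y, 10*y + 3*z - 1)
At (2, -3, 1): (1, -5, -28).

(1, -5, -28)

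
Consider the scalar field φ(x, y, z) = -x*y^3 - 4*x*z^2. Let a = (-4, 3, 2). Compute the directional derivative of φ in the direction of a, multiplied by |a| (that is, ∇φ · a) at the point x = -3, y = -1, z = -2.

∂φ/∂x = -y^3 - 4*z^2
∂φ/∂y = -3*x*y^2
∂φ/∂z = -8*x*z
∇φ at (-3, -1, -2) = (-15, 9, -48)
∇φ · a = (-15)(-4) + (9)(3) + (-48)(2) = -9

-9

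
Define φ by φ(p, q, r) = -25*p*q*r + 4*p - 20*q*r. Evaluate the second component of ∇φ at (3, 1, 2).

(∇φ)_2 = ∂φ/∂q = -25*p*r - 20*r
At (3, 1, 2): -190.

-190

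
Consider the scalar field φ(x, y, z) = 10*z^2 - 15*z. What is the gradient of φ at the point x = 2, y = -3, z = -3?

(0, 0, -75)

∂φ/∂x = 0
∂φ/∂y = 0
∂φ/∂z = 20*z - 15
∇φ = (0, 0, 20*z - 15)
At (2, -3, -3): (0, 0, -75).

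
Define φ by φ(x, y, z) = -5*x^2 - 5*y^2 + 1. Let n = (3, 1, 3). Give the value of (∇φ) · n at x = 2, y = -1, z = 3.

∂φ/∂x = -10*x
∂φ/∂y = -10*y
∂φ/∂z = 0
∇φ at (2, -1, 3) = (-20, 10, 0)
∇φ · n = (-20)(3) + (10)(1) + (0)(3) = -50

-50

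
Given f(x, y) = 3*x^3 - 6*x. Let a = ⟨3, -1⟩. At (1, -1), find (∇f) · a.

9

∂f/∂x = 9*x^2 - 6
∂f/∂y = 0
∇f at (1, -1) = (3, 0)
∇f · a = (3)(3) + (0)(-1) = 9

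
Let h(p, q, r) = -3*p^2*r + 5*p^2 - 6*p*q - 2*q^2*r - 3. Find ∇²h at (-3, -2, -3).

∂²h/∂p² = 2*(-3*r + 5)
∂²h/∂q² = -4*r
∂²h/∂r² = 0
∇²h = -10*r + 10
At (-3, -2, -3): 40.

40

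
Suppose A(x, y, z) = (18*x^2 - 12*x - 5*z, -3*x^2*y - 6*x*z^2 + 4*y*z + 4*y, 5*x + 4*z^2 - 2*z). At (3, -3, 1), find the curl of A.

(∇×A)₁ = ∂A₃/∂y − ∂A₂/∂z = 12*x*z - 4*y
(∇×A)₂ = ∂A₁/∂z − ∂A₃/∂x = -10
(∇×A)₃ = ∂A₂/∂x − ∂A₁/∂y = -6*x*y - 6*z^2
∇×A = (12*x*z - 4*y, -10, -6*x*y - 6*z^2)
At (3, -3, 1): (48, -10, 48).

(48, -10, 48)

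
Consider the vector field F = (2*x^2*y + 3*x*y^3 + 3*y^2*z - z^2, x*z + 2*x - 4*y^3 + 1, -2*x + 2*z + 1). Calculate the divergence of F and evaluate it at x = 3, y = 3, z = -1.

11

∂F₁/∂x = 4*x*y + 3*y^3
∂F₂/∂y = -12*y^2
∂F₃/∂z = 2
∇·F = 4*x*y + 3*y^3 - 12*y^2 + 2
At (3, 3, -1): 11.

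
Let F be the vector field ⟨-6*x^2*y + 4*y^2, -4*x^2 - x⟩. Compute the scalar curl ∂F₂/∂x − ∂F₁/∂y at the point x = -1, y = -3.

37

∂F₂/∂x = -8*x - 1
∂F₁/∂y = -6*x^2 + 8*y
Scalar curl = 6*x^2 - 8*x - 8*y - 1
At (-1, -3): 37.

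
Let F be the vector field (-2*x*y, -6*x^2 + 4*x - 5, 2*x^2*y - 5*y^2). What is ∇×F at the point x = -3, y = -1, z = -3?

(∇×F)₁ = ∂F₃/∂y − ∂F₂/∂z = 2*x^2 - 10*y
(∇×F)₂ = ∂F₁/∂z − ∂F₃/∂x = -4*x*y
(∇×F)₃ = ∂F₂/∂x − ∂F₁/∂y = -10*x + 4
∇×F = (2*x^2 - 10*y, -4*x*y, -10*x + 4)
At (-3, -1, -3): (28, -12, 34).

(28, -12, 34)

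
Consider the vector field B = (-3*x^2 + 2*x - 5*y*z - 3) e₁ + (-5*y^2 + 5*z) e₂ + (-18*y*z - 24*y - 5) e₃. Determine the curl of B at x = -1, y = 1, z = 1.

(∇×B)₁ = ∂B₃/∂y − ∂B₂/∂z = -18*z - 29
(∇×B)₂ = ∂B₁/∂z − ∂B₃/∂x = -5*y
(∇×B)₃ = ∂B₂/∂x − ∂B₁/∂y = 5*z
∇×B = (-18*z - 29, -5*y, 5*z)
At (-1, 1, 1): (-47, -5, 5).

(-47, -5, 5)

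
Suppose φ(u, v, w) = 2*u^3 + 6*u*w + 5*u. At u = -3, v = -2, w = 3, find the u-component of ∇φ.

77

(∇φ)_1 = ∂φ/∂u = 6*u^2 + 6*w + 5
At (-3, -2, 3): 77.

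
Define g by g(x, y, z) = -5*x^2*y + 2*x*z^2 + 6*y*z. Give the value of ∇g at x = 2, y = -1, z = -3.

(38, -38, -30)

∂g/∂x = -10*x*y + 2*z^2
∂g/∂y = -5*x^2 + 6*z
∂g/∂z = 4*x*z + 6*y
∇g = (-10*x*y + 2*z^2, -5*x^2 + 6*z, 4*x*z + 6*y)
At (2, -1, -3): (38, -38, -30).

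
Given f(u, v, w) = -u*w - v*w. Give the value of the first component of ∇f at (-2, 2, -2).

(∇f)_1 = ∂f/∂u = -w
At (-2, 2, -2): 2.

2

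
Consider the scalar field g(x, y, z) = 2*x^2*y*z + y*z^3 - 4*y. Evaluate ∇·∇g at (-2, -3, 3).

-90

∂²g/∂x² = 4*y*z
∂²g/∂y² = 0
∂²g/∂z² = 6*y*z
∇²g = 10*y*z
At (-2, -3, 3): -90.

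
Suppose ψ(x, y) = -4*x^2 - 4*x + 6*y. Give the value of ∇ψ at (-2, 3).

∂ψ/∂x = -8*x - 4
∂ψ/∂y = 6
∇ψ = (-8*x - 4, 6)
At (-2, 3): (12, 6).

(12, 6)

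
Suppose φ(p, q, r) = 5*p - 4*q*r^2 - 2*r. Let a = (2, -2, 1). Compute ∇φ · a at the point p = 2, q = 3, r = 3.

∂φ/∂p = 5
∂φ/∂q = -4*r^2
∂φ/∂r = -8*q*r - 2
∇φ at (2, 3, 3) = (5, -36, -74)
∇φ · a = (5)(2) + (-36)(-2) + (-74)(1) = 8

8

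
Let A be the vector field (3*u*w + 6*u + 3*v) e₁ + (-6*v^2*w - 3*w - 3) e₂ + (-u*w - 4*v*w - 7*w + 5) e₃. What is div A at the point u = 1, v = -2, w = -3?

∂A₁/∂u = 3*w + 6
∂A₂/∂v = -12*v*w
∂A₃/∂w = -u - 4*v - 7
∇·A = -u - 12*v*w - 4*v + 3*w - 1
At (1, -2, -3): -75.

-75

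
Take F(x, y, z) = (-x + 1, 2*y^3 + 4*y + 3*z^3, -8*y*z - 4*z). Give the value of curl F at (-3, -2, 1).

(-17, 0, 0)

(∇×F)₁ = ∂F₃/∂y − ∂F₂/∂z = -9*z^2 - 8*z
(∇×F)₂ = ∂F₁/∂z − ∂F₃/∂x = 0
(∇×F)₃ = ∂F₂/∂x − ∂F₁/∂y = 0
∇×F = (-9*z^2 - 8*z, 0, 0)
At (-3, -2, 1): (-17, 0, 0).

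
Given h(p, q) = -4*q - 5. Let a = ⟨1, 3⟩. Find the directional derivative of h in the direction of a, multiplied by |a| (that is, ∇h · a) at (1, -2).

∂h/∂p = 0
∂h/∂q = -4
∇h at (1, -2) = (0, -4)
∇h · a = (0)(1) + (-4)(3) = -12

-12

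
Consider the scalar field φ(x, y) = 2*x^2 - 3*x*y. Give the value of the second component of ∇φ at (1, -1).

-3

(∇φ)_2 = ∂φ/∂y = -3*x
At (1, -1): -3.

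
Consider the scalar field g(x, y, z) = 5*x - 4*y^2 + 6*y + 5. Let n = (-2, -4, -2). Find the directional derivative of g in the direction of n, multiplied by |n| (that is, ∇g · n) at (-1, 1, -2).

-2

∂g/∂x = 5
∂g/∂y = -8*y + 6
∂g/∂z = 0
∇g at (-1, 1, -2) = (5, -2, 0)
∇g · n = (5)(-2) + (-2)(-4) + (0)(-2) = -2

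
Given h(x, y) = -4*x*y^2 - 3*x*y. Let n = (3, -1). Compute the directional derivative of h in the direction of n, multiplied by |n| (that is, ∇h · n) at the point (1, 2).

∂h/∂x = -4*y^2 - 3*y
∂h/∂y = -8*x*y - 3*x
∇h at (1, 2) = (-22, -19)
∇h · n = (-22)(3) + (-19)(-1) = -47

-47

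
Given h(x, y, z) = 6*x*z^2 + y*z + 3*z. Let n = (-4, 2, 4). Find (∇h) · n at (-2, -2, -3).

∂h/∂x = 6*z^2
∂h/∂y = z
∂h/∂z = 12*x*z + y + 3
∇h at (-2, -2, -3) = (54, -3, 73)
∇h · n = (54)(-4) + (-3)(2) + (73)(4) = 70

70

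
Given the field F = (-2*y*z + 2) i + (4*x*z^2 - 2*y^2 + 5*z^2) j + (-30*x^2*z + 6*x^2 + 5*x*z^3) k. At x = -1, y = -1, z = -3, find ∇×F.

(∇×F)₁ = ∂F₃/∂y − ∂F₂/∂z = -8*x*z - 10*z
(∇×F)₂ = ∂F₁/∂z − ∂F₃/∂x = 60*x*z - 12*x - 2*y - 5*z^3
(∇×F)₃ = ∂F₂/∂x − ∂F₁/∂y = 4*z^2 + 2*z
∇×F = (-8*x*z - 10*z, 60*x*z - 12*x - 2*y - 5*z^3, 4*z^2 + 2*z)
At (-1, -1, -3): (6, 329, 30).

(6, 329, 30)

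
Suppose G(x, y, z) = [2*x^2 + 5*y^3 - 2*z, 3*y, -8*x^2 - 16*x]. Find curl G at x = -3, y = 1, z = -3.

(∇×G)₁ = ∂G₃/∂y − ∂G₂/∂z = 0
(∇×G)₂ = ∂G₁/∂z − ∂G₃/∂x = 16*x + 14
(∇×G)₃ = ∂G₂/∂x − ∂G₁/∂y = -15*y^2
∇×G = (0, 16*x + 14, -15*y^2)
At (-3, 1, -3): (0, -34, -15).

(0, -34, -15)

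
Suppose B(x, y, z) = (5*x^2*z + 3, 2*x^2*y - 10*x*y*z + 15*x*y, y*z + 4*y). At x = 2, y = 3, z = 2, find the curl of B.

(66, 20, 9)

(∇×B)₁ = ∂B₃/∂y − ∂B₂/∂z = 10*x*y + z + 4
(∇×B)₂ = ∂B₁/∂z − ∂B₃/∂x = 5*x^2
(∇×B)₃ = ∂B₂/∂x − ∂B₁/∂y = 4*x*y - 10*y*z + 15*y
∇×B = (10*x*y + z + 4, 5*x^2, 4*x*y - 10*y*z + 15*y)
At (2, 3, 2): (66, 20, 9).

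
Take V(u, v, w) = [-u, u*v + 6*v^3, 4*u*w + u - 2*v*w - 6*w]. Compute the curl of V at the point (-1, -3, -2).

(4, 7, -3)

(∇×V)₁ = ∂V₃/∂v − ∂V₂/∂w = -2*w
(∇×V)₂ = ∂V₁/∂w − ∂V₃/∂u = -4*w - 1
(∇×V)₃ = ∂V₂/∂u − ∂V₁/∂v = v
∇×V = (-2*w, -4*w - 1, v)
At (-1, -3, -2): (4, 7, -3).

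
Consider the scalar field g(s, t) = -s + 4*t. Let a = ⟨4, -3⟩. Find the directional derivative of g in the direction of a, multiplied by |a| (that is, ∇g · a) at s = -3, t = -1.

-16

∂g/∂s = -1
∂g/∂t = 4
∇g at (-3, -1) = (-1, 4)
∇g · a = (-1)(4) + (4)(-3) = -16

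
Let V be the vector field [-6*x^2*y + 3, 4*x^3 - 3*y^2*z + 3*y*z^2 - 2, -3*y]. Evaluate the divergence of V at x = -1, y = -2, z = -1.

∂V₁/∂x = -12*x*y
∂V₂/∂y = -6*y*z + 3*z^2
∂V₃/∂z = 0
∇·V = -12*x*y - 6*y*z + 3*z^2
At (-1, -2, -1): -33.

-33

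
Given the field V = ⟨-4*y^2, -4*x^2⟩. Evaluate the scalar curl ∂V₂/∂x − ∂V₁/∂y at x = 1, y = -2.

∂V₂/∂x = -8*x
∂V₁/∂y = -8*y
Scalar curl = -8*x + 8*y
At (1, -2): -24.

-24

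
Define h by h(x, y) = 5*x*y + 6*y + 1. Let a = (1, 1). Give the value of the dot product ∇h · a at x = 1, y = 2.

21

∂h/∂x = 5*y
∂h/∂y = 5*x + 6
∇h at (1, 2) = (10, 11)
∇h · a = (10)(1) + (11)(1) = 21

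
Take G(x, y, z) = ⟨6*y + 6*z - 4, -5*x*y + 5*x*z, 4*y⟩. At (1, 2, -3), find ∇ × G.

(∇×G)₁ = ∂G₃/∂y − ∂G₂/∂z = -5*x + 4
(∇×G)₂ = ∂G₁/∂z − ∂G₃/∂x = 6
(∇×G)₃ = ∂G₂/∂x − ∂G₁/∂y = -5*y + 5*z - 6
∇×G = (-5*x + 4, 6, -5*y + 5*z - 6)
At (1, 2, -3): (-1, 6, -31).

(-1, 6, -31)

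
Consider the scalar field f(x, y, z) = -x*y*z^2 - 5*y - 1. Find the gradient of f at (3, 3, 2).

∂f/∂x = -y*z^2
∂f/∂y = -x*z^2 - 5
∂f/∂z = -2*x*y*z
∇f = (-y*z^2, -x*z^2 - 5, -2*x*y*z)
At (3, 3, 2): (-12, -17, -36).

(-12, -17, -36)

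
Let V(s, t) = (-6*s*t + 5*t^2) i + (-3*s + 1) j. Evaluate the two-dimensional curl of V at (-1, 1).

-19

∂V₂/∂s = -3
∂V₁/∂t = -6*s + 10*t
Scalar curl = 6*s - 10*t - 3
At (-1, 1): -19.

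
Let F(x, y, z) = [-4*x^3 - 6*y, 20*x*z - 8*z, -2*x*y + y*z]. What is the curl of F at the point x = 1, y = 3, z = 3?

(∇×F)₁ = ∂F₃/∂y − ∂F₂/∂z = -22*x + z + 8
(∇×F)₂ = ∂F₁/∂z − ∂F₃/∂x = 2*y
(∇×F)₃ = ∂F₂/∂x − ∂F₁/∂y = 20*z + 6
∇×F = (-22*x + z + 8, 2*y, 20*z + 6)
At (1, 3, 3): (-11, 6, 66).

(-11, 6, 66)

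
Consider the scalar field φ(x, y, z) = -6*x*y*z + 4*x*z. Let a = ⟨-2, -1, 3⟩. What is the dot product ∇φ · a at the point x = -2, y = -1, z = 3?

∂φ/∂x = -6*y*z + 4*z
∂φ/∂y = -6*x*z
∂φ/∂z = -6*x*y + 4*x
∇φ at (-2, -1, 3) = (30, 36, -20)
∇φ · a = (30)(-2) + (36)(-1) + (-20)(3) = -156

-156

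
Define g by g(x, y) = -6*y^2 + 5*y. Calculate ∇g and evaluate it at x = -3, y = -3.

(0, 41)

∂g/∂x = 0
∂g/∂y = -12*y + 5
∇g = (0, -12*y + 5)
At (-3, -3): (0, 41).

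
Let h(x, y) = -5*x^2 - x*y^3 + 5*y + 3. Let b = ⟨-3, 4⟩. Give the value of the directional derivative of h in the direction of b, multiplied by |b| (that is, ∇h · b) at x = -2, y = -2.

32

∂h/∂x = -10*x - y^3
∂h/∂y = -3*x*y^2 + 5
∇h at (-2, -2) = (28, 29)
∇h · b = (28)(-3) + (29)(4) = 32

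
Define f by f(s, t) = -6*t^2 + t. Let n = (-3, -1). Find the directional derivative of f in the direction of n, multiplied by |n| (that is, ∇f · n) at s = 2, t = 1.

11

∂f/∂s = 0
∂f/∂t = -12*t + 1
∇f at (2, 1) = (0, -11)
∇f · n = (0)(-3) + (-11)(-1) = 11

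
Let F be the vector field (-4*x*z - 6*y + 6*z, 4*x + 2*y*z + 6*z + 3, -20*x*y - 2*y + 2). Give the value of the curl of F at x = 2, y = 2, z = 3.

(∇×F)₁ = ∂F₃/∂y − ∂F₂/∂z = -20*x - 2*y - 8
(∇×F)₂ = ∂F₁/∂z − ∂F₃/∂x = -4*x + 20*y + 6
(∇×F)₃ = ∂F₂/∂x − ∂F₁/∂y = 10
∇×F = (-20*x - 2*y - 8, -4*x + 20*y + 6, 10)
At (2, 2, 3): (-52, 38, 10).

(-52, 38, 10)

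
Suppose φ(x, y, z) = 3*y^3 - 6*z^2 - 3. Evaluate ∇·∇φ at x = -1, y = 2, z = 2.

∂²φ/∂x² = 0
∂²φ/∂y² = 18*y
∂²φ/∂z² = -12
∇²φ = 18*y - 12
At (-1, 2, 2): 24.

24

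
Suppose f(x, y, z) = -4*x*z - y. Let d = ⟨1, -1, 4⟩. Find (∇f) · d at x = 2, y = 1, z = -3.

-19

∂f/∂x = -4*z
∂f/∂y = -1
∂f/∂z = -4*x
∇f at (2, 1, -3) = (12, -1, -8)
∇f · d = (12)(1) + (-1)(-1) + (-8)(4) = -19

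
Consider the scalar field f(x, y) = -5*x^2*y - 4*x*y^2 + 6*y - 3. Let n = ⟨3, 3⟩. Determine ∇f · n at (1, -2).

63

∂f/∂x = -10*x*y - 4*y^2
∂f/∂y = -5*x^2 - 8*x*y + 6
∇f at (1, -2) = (4, 17)
∇f · n = (4)(3) + (17)(3) = 63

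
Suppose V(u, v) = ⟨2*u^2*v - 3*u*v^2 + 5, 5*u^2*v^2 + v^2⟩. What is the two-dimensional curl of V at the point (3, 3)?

306

∂V₂/∂u = 10*u*v^2
∂V₁/∂v = 2*u^2 - 6*u*v
Scalar curl = -2*u^2 + 10*u*v^2 + 6*u*v
At (3, 3): 306.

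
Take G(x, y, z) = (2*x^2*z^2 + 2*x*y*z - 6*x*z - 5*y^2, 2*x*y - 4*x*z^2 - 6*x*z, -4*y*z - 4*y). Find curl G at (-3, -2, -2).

(∇×G)₁ = ∂G₃/∂y − ∂G₂/∂z = 8*x*z + 6*x - 4*z - 4
(∇×G)₂ = ∂G₁/∂z − ∂G₃/∂x = 4*x^2*z + 2*x*y - 6*x
(∇×G)₃ = ∂G₂/∂x − ∂G₁/∂y = -2*x*z + 12*y - 4*z^2 - 6*z
∇×G = (8*x*z + 6*x - 4*z - 4, 4*x^2*z + 2*x*y - 6*x, -2*x*z + 12*y - 4*z^2 - 6*z)
At (-3, -2, -2): (34, -42, -40).

(34, -42, -40)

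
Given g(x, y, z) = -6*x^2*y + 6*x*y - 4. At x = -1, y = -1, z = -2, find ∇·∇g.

∂²g/∂x² = -12*y
∂²g/∂y² = 0
∂²g/∂z² = 0
∇²g = -12*y
At (-1, -1, -2): 12.

12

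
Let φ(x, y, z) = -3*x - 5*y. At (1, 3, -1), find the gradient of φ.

(-3, -5, 0)

∂φ/∂x = -3
∂φ/∂y = -5
∂φ/∂z = 0
∇φ = (-3, -5, 0)
At (1, 3, -1): (-3, -5, 0).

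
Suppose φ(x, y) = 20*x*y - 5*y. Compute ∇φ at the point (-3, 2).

∂φ/∂x = 20*y
∂φ/∂y = 20*x - 5
∇φ = (20*y, 20*x - 5)
At (-3, 2): (40, -65).

(40, -65)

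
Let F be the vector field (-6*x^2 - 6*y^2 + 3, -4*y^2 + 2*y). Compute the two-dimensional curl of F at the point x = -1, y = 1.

∂F₂/∂x = 0
∂F₁/∂y = -12*y
Scalar curl = 12*y
At (-1, 1): 12.

12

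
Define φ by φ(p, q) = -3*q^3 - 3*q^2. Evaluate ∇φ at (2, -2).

(0, -24)

∂φ/∂p = 0
∂φ/∂q = -9*q^2 - 6*q
∇φ = (0, -9*q^2 - 6*q)
At (2, -2): (0, -24).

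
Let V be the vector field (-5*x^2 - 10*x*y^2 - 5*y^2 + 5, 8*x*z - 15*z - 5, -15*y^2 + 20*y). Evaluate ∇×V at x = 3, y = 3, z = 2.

(-79, 0, 226)

(∇×V)₁ = ∂V₃/∂y − ∂V₂/∂z = -8*x - 30*y + 35
(∇×V)₂ = ∂V₁/∂z − ∂V₃/∂x = 0
(∇×V)₃ = ∂V₂/∂x − ∂V₁/∂y = 20*x*y + 10*y + 8*z
∇×V = (-8*x - 30*y + 35, 0, 20*x*y + 10*y + 8*z)
At (3, 3, 2): (-79, 0, 226).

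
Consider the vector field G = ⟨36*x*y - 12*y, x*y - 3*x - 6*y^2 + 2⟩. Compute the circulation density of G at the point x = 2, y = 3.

-60

∂G₂/∂x = y - 3
∂G₁/∂y = 36*x - 12
Scalar curl = -36*x + y + 9
At (2, 3): -60.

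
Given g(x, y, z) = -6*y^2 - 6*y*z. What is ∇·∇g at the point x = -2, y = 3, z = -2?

-12

∂²g/∂x² = 0
∂²g/∂y² = -12
∂²g/∂z² = 0
∇²g = -12
At (-2, 3, -2): -12.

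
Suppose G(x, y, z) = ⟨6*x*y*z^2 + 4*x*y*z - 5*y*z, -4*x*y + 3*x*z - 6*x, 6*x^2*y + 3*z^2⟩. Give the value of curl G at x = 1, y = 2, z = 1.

(3, -2, -16)

(∇×G)₁ = ∂G₃/∂y − ∂G₂/∂z = 6*x^2 - 3*x
(∇×G)₂ = ∂G₁/∂z − ∂G₃/∂x = 12*x*y*z - 8*x*y - 5*y
(∇×G)₃ = ∂G₂/∂x − ∂G₁/∂y = -6*x*z^2 - 4*x*z - 4*y + 8*z - 6
∇×G = (6*x^2 - 3*x, 12*x*y*z - 8*x*y - 5*y, -6*x*z^2 - 4*x*z - 4*y + 8*z - 6)
At (1, 2, 1): (3, -2, -16).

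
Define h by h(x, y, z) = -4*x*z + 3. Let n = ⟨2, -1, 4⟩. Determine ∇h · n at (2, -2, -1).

∂h/∂x = -4*z
∂h/∂y = 0
∂h/∂z = -4*x
∇h at (2, -2, -1) = (4, 0, -8)
∇h · n = (4)(2) + (0)(-1) + (-8)(4) = -24

-24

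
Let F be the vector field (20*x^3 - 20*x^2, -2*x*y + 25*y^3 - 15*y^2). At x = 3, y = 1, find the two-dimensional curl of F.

-2

∂F₂/∂x = -2*y
∂F₁/∂y = 0
Scalar curl = -2*y
At (3, 1): -2.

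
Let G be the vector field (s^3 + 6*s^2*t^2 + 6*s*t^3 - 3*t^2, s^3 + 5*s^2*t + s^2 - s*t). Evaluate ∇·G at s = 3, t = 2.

∂G₁/∂s = 3*s^2 + 12*s*t^2 + 6*t^3
∂G₂/∂t = 5*s^2 - s
∇·G = 8*s^2 + 12*s*t^2 - s + 6*t^3
At (3, 2): 261.

261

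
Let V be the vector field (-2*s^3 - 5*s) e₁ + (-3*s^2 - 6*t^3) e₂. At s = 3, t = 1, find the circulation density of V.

∂V₂/∂s = -6*s
∂V₁/∂t = 0
Scalar curl = -6*s
At (3, 1): -18.

-18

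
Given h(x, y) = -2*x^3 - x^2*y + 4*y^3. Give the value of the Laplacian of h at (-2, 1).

∂²h/∂x² = -2*(6*x + y)
∂²h/∂y² = 24*y
∇²h = -12*x + 22*y
At (-2, 1): 46.

46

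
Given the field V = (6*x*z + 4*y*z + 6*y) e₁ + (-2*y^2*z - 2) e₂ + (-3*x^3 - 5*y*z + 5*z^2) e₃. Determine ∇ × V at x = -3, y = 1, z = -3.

(17, 67, 6)

(∇×V)₁ = ∂V₃/∂y − ∂V₂/∂z = 2*y^2 - 5*z
(∇×V)₂ = ∂V₁/∂z − ∂V₃/∂x = 9*x^2 + 6*x + 4*y
(∇×V)₃ = ∂V₂/∂x − ∂V₁/∂y = -4*z - 6
∇×V = (2*y^2 - 5*z, 9*x^2 + 6*x + 4*y, -4*z - 6)
At (-3, 1, -3): (17, 67, 6).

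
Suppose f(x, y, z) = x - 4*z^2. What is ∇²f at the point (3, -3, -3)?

∂²f/∂x² = 0
∂²f/∂y² = 0
∂²f/∂z² = -8
∇²f = -8
At (3, -3, -3): -8.

-8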